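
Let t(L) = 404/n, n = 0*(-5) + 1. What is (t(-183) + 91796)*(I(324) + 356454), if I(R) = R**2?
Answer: 42543846000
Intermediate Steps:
n = 1 (n = 0 + 1 = 1)
t(L) = 404 (t(L) = 404/1 = 404*1 = 404)
(t(-183) + 91796)*(I(324) + 356454) = (404 + 91796)*(324**2 + 356454) = 92200*(104976 + 356454) = 92200*461430 = 42543846000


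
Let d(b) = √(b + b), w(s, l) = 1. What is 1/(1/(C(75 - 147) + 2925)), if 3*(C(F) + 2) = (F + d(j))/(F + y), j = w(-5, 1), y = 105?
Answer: 32145/11 + √2/99 ≈ 2922.3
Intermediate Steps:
j = 1
d(b) = √2*√b (d(b) = √(2*b) = √2*√b)
C(F) = -2 + (F + √2)/(3*(105 + F)) (C(F) = -2 + ((F + √2*√1)/(F + 105))/3 = -2 + ((F + √2*1)/(105 + F))/3 = -2 + ((F + √2)/(105 + F))/3 = -2 + (F + √2)/(3*(105 + F)))
1/(1/(C(75 - 147) + 2925)) = 1/(1/((-630 + √2 - 5*(75 - 147))/(3*(105 + (75 - 147))) + 2925)) = 1/(1/((-630 + √2 - 5*(-72))/(3*(105 - 72)) + 2925)) = 1/(1/((⅓)*(-630 + √2 + 360)/33 + 2925)) = 1/(1/((⅓)*(1/33)*(-270 + √2) + 2925)) = 1/(1/((-30/11 + √2/99) + 2925)) = 1/(1/(32145/11 + √2/99)) = 32145/11 + √2/99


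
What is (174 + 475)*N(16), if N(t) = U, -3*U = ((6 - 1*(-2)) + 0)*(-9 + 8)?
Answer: 5192/3 ≈ 1730.7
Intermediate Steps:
U = 8/3 (U = -((6 - 1*(-2)) + 0)*(-9 + 8)/3 = -((6 + 2) + 0)*(-1)/3 = -(8 + 0)*(-1)/3 = -8*(-1)/3 = -⅓*(-8) = 8/3 ≈ 2.6667)
N(t) = 8/3
(174 + 475)*N(16) = (174 + 475)*(8/3) = 649*(8/3) = 5192/3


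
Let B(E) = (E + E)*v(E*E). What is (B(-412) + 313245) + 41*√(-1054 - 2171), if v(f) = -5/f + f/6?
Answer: -14212927343/618 + 205*I*√129 ≈ -2.2998e+7 + 2328.4*I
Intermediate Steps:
v(f) = -5/f + f/6 (v(f) = -5/f + f*(⅙) = -5/f + f/6)
B(E) = 2*E*(-5/E² + E²/6) (B(E) = (E + E)*(-5/E² + (E*E)/6) = (2*E)*(-5/E² + E²/6) = 2*E*(-5/E² + E²/6))
(B(-412) + 313245) + 41*√(-1054 - 2171) = ((⅓)*(-30 + (-412)⁴)/(-412) + 313245) + 41*√(-1054 - 2171) = ((⅓)*(-1/412)*(-30 + 28813025536) + 313245) + 41*√(-3225) = ((⅓)*(-1/412)*28813025506 + 313245) + 41*(5*I*√129) = (-14406512753/618 + 313245) + 205*I*√129 = -14212927343/618 + 205*I*√129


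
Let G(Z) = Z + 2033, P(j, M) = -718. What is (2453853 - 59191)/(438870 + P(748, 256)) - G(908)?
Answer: -643105185/219076 ≈ -2935.5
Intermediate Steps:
G(Z) = 2033 + Z
(2453853 - 59191)/(438870 + P(748, 256)) - G(908) = (2453853 - 59191)/(438870 - 718) - (2033 + 908) = 2394662/438152 - 1*2941 = 2394662*(1/438152) - 2941 = 1197331/219076 - 2941 = -643105185/219076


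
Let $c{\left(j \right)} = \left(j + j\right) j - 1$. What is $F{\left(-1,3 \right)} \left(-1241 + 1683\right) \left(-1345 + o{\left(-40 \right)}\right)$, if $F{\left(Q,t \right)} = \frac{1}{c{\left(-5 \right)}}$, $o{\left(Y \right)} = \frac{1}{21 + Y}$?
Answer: $- \frac{11295752}{931} \approx -12133.0$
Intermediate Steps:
$c{\left(j \right)} = -1 + 2 j^{2}$ ($c{\left(j \right)} = 2 j j - 1 = 2 j^{2} - 1 = -1 + 2 j^{2}$)
$F{\left(Q,t \right)} = \frac{1}{49}$ ($F{\left(Q,t \right)} = \frac{1}{-1 + 2 \left(-5\right)^{2}} = \frac{1}{-1 + 2 \cdot 25} = \frac{1}{-1 + 50} = \frac{1}{49}$)
$F{\left(-1,3 \right)} \left(-1241 + 1683\right) \left(-1345 + o{\left(-40 \right)}\right) = \frac{\left(-1241 + 1683\right) \left(-1345 + \frac{1}{21 - 40}\right)}{49} = \frac{442 \left(-1345 + \frac{1}{-19}\right)}{49} = \frac{442 \left(-1345 - \frac{1}{19}\right)}{49} = \frac{442 \left(- \frac{25556}{19}\right)}{49} = \frac{1}{49} \left(- \frac{11295752}{19}\right) = - \frac{11295752}{931}$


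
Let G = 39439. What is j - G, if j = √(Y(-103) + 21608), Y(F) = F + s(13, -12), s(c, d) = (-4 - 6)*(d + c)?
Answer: -39439 + √21495 ≈ -39292.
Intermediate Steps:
s(c, d) = -10*c - 10*d (s(c, d) = -10*(c + d) = -10*c - 10*d)
Y(F) = -10 + F (Y(F) = F + (-10*13 - 10*(-12)) = F + (-130 + 120) = F - 10 = -10 + F)
j = √21495 (j = √((-10 - 103) + 21608) = √(-113 + 21608) = √21495 ≈ 146.61)
j - G = √21495 - 1*39439 = √21495 - 39439 = -39439 + √21495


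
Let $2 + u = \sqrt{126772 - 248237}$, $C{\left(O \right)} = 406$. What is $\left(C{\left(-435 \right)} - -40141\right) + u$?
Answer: $40545 + i \sqrt{121465} \approx 40545.0 + 348.52 i$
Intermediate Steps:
$u = -2 + i \sqrt{121465}$ ($u = -2 + \sqrt{126772 - 248237} = -2 + \sqrt{-121465} = -2 + i \sqrt{121465} \approx -2.0 + 348.52 i$)
$\left(C{\left(-435 \right)} - -40141\right) + u = \left(406 - -40141\right) - \left(2 - i \sqrt{121465}\right) = \left(406 + 40141\right) - \left(2 - i \sqrt{121465}\right) = 40547 - \left(2 - i \sqrt{121465}\right) = 40545 + i \sqrt{121465}$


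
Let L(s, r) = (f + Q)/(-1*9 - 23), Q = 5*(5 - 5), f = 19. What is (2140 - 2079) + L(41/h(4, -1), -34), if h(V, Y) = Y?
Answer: 1933/32 ≈ 60.406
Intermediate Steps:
Q = 0 (Q = 5*0 = 0)
L(s, r) = -19/32 (L(s, r) = (19 + 0)/(-1*9 - 23) = 19/(-9 - 23) = 19/(-32) = 19*(-1/32) = -19/32)
(2140 - 2079) + L(41/h(4, -1), -34) = (2140 - 2079) - 19/32 = 61 - 19/32 = 1933/32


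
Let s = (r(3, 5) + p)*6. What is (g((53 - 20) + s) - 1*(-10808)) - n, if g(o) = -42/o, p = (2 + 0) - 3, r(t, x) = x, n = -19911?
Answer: 583647/19 ≈ 30718.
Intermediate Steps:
p = -1 (p = 2 - 3 = -1)
s = 24 (s = (5 - 1)*6 = 4*6 = 24)
(g((53 - 20) + s) - 1*(-10808)) - n = (-42/((53 - 20) + 24) - 1*(-10808)) - 1*(-19911) = (-42/(33 + 24) + 10808) + 19911 = (-42/57 + 10808) + 19911 = (-42*1/57 + 10808) + 19911 = (-14/19 + 10808) + 19911 = 205338/19 + 19911 = 583647/19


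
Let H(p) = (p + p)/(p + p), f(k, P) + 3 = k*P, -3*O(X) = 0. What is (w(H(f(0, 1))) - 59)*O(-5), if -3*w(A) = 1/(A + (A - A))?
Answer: 0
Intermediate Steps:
O(X) = 0 (O(X) = -⅓*0 = 0)
f(k, P) = -3 + P*k (f(k, P) = -3 + k*P = -3 + P*k)
H(p) = 1 (H(p) = (2*p)/((2*p)) = (2*p)*(1/(2*p)) = 1)
w(A) = -1/(3*A) (w(A) = -1/(3*(A + (A - A))) = -1/(3*(A + 0)) = -1/(3*A))
(w(H(f(0, 1))) - 59)*O(-5) = (-⅓/1 - 59)*0 = (-⅓*1 - 59)*0 = (-⅓ - 59)*0 = -178/3*0 = 0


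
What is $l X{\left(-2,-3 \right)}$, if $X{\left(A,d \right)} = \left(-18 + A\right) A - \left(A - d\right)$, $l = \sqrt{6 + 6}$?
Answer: $78 \sqrt{3} \approx 135.1$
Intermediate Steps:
$l = 2 \sqrt{3}$ ($l = \sqrt{12} = 2 \sqrt{3} \approx 3.4641$)
$X{\left(A,d \right)} = d - A + A \left(-18 + A\right)$ ($X{\left(A,d \right)} = A \left(-18 + A\right) - \left(A - d\right) = d - A + A \left(-18 + A\right)$)
$l X{\left(-2,-3 \right)} = 2 \sqrt{3} \left(-3 + \left(-2\right)^{2} - -38\right) = 2 \sqrt{3} \left(-3 + 4 + 38\right) = 2 \sqrt{3} \cdot 39 = 78 \sqrt{3}$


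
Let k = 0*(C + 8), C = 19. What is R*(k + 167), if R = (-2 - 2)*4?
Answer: -2672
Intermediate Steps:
k = 0 (k = 0*(19 + 8) = 0*27 = 0)
R = -16 (R = -4*4 = -16)
R*(k + 167) = -16*(0 + 167) = -16*167 = -2672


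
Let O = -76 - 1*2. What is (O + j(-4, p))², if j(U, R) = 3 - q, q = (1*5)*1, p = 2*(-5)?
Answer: 6400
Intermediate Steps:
p = -10
q = 5 (q = 5*1 = 5)
j(U, R) = -2 (j(U, R) = 3 - 1*5 = 3 - 5 = -2)
O = -78 (O = -76 - 2 = -78)
(O + j(-4, p))² = (-78 - 2)² = (-80)² = 6400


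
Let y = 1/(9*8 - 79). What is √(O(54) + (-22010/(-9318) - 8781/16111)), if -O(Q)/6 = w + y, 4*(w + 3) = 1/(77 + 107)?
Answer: √48290279064896856146019/48339379956 ≈ 4.5460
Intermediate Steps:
y = -⅐ (y = 1/(72 - 79) = 1/(-7) = -⅐ ≈ -0.14286)
w = -2207/736 (w = -3 + 1/(4*(77 + 107)) = -3 + (¼)/184 = -3 + (¼)*(1/184) = -3 + 1/736 = -2207/736 ≈ -2.9986)
O(Q) = 48555/2576 (O(Q) = -6*(-2207/736 - ⅐) = -6*(-16185/5152) = 48555/2576)
√(O(54) + (-22010/(-9318) - 8781/16111)) = √(48555/2576 + (-22010/(-9318) - 8781/16111)) = √(48555/2576 + (-22010*(-1/9318) - 8781*1/16111)) = √(48555/2576 + (11005/4659 - 8781/16111)) = √(48555/2576 + 136390876/75061149) = √(3995936986271/193357519824) = √48290279064896856146019/48339379956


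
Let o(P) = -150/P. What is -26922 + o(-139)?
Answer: -3742008/139 ≈ -26921.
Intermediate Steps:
-26922 + o(-139) = -26922 - 150/(-139) = -26922 - 150*(-1/139) = -26922 + 150/139 = -3742008/139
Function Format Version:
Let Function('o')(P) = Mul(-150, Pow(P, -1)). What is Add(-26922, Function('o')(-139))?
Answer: Rational(-3742008, 139) ≈ -26921.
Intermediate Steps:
Add(-26922, Function('o')(-139)) = Add(-26922, Mul(-150, Pow(-139, -1))) = Add(-26922, Mul(-150, Rational(-1, 139))) = Add(-26922, Rational(150, 139)) = Rational(-3742008, 139)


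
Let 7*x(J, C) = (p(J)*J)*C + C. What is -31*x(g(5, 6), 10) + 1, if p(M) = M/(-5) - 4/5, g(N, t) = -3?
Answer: -489/7 ≈ -69.857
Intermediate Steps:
p(M) = -⅘ - M/5 (p(M) = M*(-⅕) - 4*⅕ = -M/5 - ⅘ = -⅘ - M/5)
x(J, C) = C/7 + C*J*(-⅘ - J/5)/7 (x(J, C) = (((-⅘ - J/5)*J)*C + C)/7 = ((J*(-⅘ - J/5))*C + C)/7 = (C*J*(-⅘ - J/5) + C)/7 = (C + C*J*(-⅘ - J/5))/7 = C/7 + C*J*(-⅘ - J/5)/7)
-31*x(g(5, 6), 10) + 1 = -(-31)*10*(-5 - 3*(4 - 3))/35 + 1 = -(-31)*10*(-5 - 3*1)/35 + 1 = -(-31)*10*(-5 - 3)/35 + 1 = -(-31)*10*(-8)/35 + 1 = -31*16/7 + 1 = -496/7 + 1 = -489/7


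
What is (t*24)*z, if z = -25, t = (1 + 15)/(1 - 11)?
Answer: 960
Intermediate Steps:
t = -8/5 (t = 16/(-10) = 16*(-1/10) = -8/5 ≈ -1.6000)
(t*24)*z = -8/5*24*(-25) = -192/5*(-25) = 960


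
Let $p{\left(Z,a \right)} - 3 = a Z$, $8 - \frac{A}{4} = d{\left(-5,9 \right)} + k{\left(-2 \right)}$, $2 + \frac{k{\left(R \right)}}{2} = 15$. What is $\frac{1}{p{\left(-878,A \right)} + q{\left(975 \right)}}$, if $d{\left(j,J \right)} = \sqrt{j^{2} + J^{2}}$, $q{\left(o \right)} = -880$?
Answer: $\frac{62339}{2578731657} - \frac{3512 \sqrt{106}}{2578731657} \approx 1.0153 \cdot 10^{-5}$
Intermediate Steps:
$k{\left(R \right)} = 26$ ($k{\left(R \right)} = -4 + 2 \cdot 15 = -4 + 30 = 26$)
$d{\left(j,J \right)} = \sqrt{J^{2} + j^{2}}$
$A = -72 - 4 \sqrt{106}$ ($A = 32 - 4 \left(\sqrt{9^{2} + \left(-5\right)^{2}} + 26\right) = 32 - 4 \left(\sqrt{81 + 25} + 26\right) = 32 - 4 \left(\sqrt{106} + 26\right) = 32 - 4 \left(26 + \sqrt{106}\right) = 32 - \left(104 + 4 \sqrt{106}\right) = -72 - 4 \sqrt{106} \approx -113.18$)
$p{\left(Z,a \right)} = 3 + Z a$ ($p{\left(Z,a \right)} = 3 + a Z = 3 + Z a$)
$\frac{1}{p{\left(-878,A \right)} + q{\left(975 \right)}} = \frac{1}{\left(3 - 878 \left(-72 - 4 \sqrt{106}\right)\right) - 880} = \frac{1}{\left(3 + \left(63216 + 3512 \sqrt{106}\right)\right) - 880} = \frac{1}{\left(63219 + 3512 \sqrt{106}\right) - 880} = \frac{1}{62339 + 3512 \sqrt{106}}$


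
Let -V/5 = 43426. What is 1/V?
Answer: -1/217130 ≈ -4.6055e-6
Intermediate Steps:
V = -217130 (V = -5*43426 = -217130)
1/V = 1/(-217130) = -1/217130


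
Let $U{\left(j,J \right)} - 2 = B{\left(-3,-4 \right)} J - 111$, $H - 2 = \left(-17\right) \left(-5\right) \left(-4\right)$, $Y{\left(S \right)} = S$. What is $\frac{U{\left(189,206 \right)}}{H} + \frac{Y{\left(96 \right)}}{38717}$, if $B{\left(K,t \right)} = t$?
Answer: $\frac{36155409}{13086346} \approx 2.7628$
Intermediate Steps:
$H = -338$ ($H = 2 + \left(-17\right) \left(-5\right) \left(-4\right) = 2 + 85 \left(-4\right) = 2 - 340 = -338$)
$U{\left(j,J \right)} = -109 - 4 J$ ($U{\left(j,J \right)} = 2 - \left(111 + 4 J\right) = -109 - 4 J$)
$\frac{U{\left(189,206 \right)}}{H} + \frac{Y{\left(96 \right)}}{38717} = \frac{-109 - 824}{-338} + \frac{96}{38717} = \left(-109 - 824\right) \left(- \frac{1}{338}\right) + 96 \cdot \frac{1}{38717} = \left(-933\right) \left(- \frac{1}{338}\right) + \frac{96}{38717} = \frac{933}{338} + \frac{96}{38717} = \frac{36155409}{13086346}$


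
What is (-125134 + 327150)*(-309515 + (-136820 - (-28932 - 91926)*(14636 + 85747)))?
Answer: 2450785846634464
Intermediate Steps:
(-125134 + 327150)*(-309515 + (-136820 - (-28932 - 91926)*(14636 + 85747))) = 202016*(-309515 + (-136820 - (-120858)*100383)) = 202016*(-309515 + (-136820 - 1*(-12132088614))) = 202016*(-309515 + (-136820 + 12132088614)) = 202016*(-309515 + 12131951794) = 202016*12131642279 = 2450785846634464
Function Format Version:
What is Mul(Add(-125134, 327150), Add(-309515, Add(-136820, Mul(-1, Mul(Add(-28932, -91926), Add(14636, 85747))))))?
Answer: 2450785846634464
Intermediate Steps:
Mul(Add(-125134, 327150), Add(-309515, Add(-136820, Mul(-1, Mul(Add(-28932, -91926), Add(14636, 85747)))))) = Mul(202016, Add(-309515, Add(-136820, Mul(-1, Mul(-120858, 100383))))) = Mul(202016, Add(-309515, Add(-136820, Mul(-1, -12132088614)))) = Mul(202016, Add(-309515, Add(-136820, 12132088614))) = Mul(202016, Add(-309515, 12131951794)) = Mul(202016, 12131642279) = 2450785846634464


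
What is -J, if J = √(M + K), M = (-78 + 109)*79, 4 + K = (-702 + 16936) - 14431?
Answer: -6*√118 ≈ -65.177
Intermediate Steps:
K = 1799 (K = -4 + ((-702 + 16936) - 14431) = -4 + (16234 - 14431) = -4 + 1803 = 1799)
M = 2449 (M = 31*79 = 2449)
J = 6*√118 (J = √(2449 + 1799) = √4248 = 6*√118 ≈ 65.177)
-J = -6*√118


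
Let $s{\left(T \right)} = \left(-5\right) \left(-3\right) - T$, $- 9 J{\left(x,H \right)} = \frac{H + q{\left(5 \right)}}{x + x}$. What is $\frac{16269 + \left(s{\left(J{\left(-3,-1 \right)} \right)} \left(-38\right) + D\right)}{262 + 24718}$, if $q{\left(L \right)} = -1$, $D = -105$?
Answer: $\frac{21050}{33723} \approx 0.6242$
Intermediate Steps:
$J{\left(x,H \right)} = - \frac{-1 + H}{18 x}$ ($J{\left(x,H \right)} = - \frac{\left(H - 1\right) \frac{1}{x + x}}{9} = - \frac{\left(-1 + H\right) \frac{1}{2 x}}{9} = - \frac{\frac{1}{2} \frac{1}{x} \left(-1 + H\right)}{9} = - \frac{-1 + H}{18 x}$)
$s{\left(T \right)} = 15 - T$
$\frac{16269 + \left(s{\left(J{\left(-3,-1 \right)} \right)} \left(-38\right) + D\right)}{262 + 24718} = \frac{16269 + \left(\left(15 - \frac{1 - -1}{18 \left(-3\right)}\right) \left(-38\right) - 105\right)}{262 + 24718} = \frac{16269 + \left(\left(15 - \frac{1}{18} \left(- \frac{1}{3}\right) \left(1 + 1\right)\right) \left(-38\right) - 105\right)}{24980} = \left(16269 + \left(\left(15 - \frac{1}{18} \left(- \frac{1}{3}\right) 2\right) \left(-38\right) - 105\right)\right) \frac{1}{24980} = \left(16269 + \left(\left(15 - - \frac{1}{27}\right) \left(-38\right) - 105\right)\right) \frac{1}{24980} = \left(16269 + \left(\left(15 + \frac{1}{27}\right) \left(-38\right) - 105\right)\right) \frac{1}{24980} = \left(16269 + \left(\frac{406}{27} \left(-38\right) - 105\right)\right) \frac{1}{24980} = \left(16269 - \frac{18263}{27}\right) \frac{1}{24980} = \frac{421000}{27} \cdot \frac{1}{24980} = \frac{21050}{33723}$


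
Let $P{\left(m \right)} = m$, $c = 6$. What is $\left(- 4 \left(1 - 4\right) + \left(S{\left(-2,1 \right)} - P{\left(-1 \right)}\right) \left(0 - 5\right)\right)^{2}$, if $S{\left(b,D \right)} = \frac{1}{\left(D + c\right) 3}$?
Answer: $\frac{20164}{441} \approx 45.723$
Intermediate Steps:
$S{\left(b,D \right)} = \frac{1}{18 + 3 D}$ ($S{\left(b,D \right)} = \frac{1}{\left(D + 6\right) 3} = \frac{1}{\left(6 + D\right) 3} = \frac{1}{18 + 3 D}$)
$\left(- 4 \left(1 - 4\right) + \left(S{\left(-2,1 \right)} - P{\left(-1 \right)}\right) \left(0 - 5\right)\right)^{2} = \left(- 4 \left(1 - 4\right) + \left(\frac{1}{3 \left(6 + 1\right)} - -1\right) \left(0 - 5\right)\right)^{2} = \left(\left(-4\right) \left(-3\right) + \left(\frac{1}{3 \cdot 7} + 1\right) \left(-5\right)\right)^{2} = \left(12 + \left(\frac{1}{3} \cdot \frac{1}{7} + 1\right) \left(-5\right)\right)^{2} = \left(12 + \left(\frac{1}{21} + 1\right) \left(-5\right)\right)^{2} = \left(12 + \frac{22}{21} \left(-5\right)\right)^{2} = \left(12 - \frac{110}{21}\right)^{2} = \left(\frac{142}{21}\right)^{2} = \frac{20164}{441}$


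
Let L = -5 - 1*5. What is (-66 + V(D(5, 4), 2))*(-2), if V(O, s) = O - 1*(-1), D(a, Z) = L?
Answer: 150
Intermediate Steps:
L = -10 (L = -5 - 5 = -10)
D(a, Z) = -10
V(O, s) = 1 + O (V(O, s) = O + 1 = 1 + O)
(-66 + V(D(5, 4), 2))*(-2) = (-66 + (1 - 10))*(-2) = (-66 - 9)*(-2) = -75*(-2) = 150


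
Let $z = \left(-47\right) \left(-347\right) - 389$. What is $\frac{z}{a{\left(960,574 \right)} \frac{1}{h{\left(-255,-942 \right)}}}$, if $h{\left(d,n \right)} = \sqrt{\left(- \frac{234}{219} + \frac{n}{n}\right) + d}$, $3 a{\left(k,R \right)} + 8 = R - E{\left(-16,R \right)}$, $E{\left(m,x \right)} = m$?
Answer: $\frac{111440 i \sqrt{6935}}{7081} \approx 1310.6 i$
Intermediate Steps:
$a{\left(k,R \right)} = \frac{8}{3} + \frac{R}{3}$ ($a{\left(k,R \right)} = - \frac{8}{3} + \frac{R - -16}{3} = - \frac{8}{3} + \frac{R + 16}{3} = - \frac{8}{3} + \frac{16 + R}{3} = - \frac{8}{3} + \left(\frac{16}{3} + \frac{R}{3}\right) = \frac{8}{3} + \frac{R}{3}$)
$h{\left(d,n \right)} = \sqrt{- \frac{5}{73} + d}$ ($h{\left(d,n \right)} = \sqrt{\left(\left(-234\right) \frac{1}{219} + 1\right) + d} = \sqrt{\left(- \frac{78}{73} + 1\right) + d} = \sqrt{- \frac{5}{73} + d}$)
$z = 15920$ ($z = 16309 - 389 = 15920$)
$\frac{z}{a{\left(960,574 \right)} \frac{1}{h{\left(-255,-942 \right)}}} = \frac{15920}{\left(\frac{8}{3} + \frac{1}{3} \cdot 574\right) \frac{1}{\frac{1}{73} \sqrt{-365 + 5329 \left(-255\right)}}} = \frac{15920}{\left(\frac{8}{3} + \frac{574}{3}\right) \frac{1}{\frac{1}{73} \sqrt{-365 - 1358895}}} = \frac{15920}{194 \frac{1}{\frac{1}{73} \sqrt{-1359260}}} = \frac{15920}{194 \frac{1}{\frac{1}{73} \cdot 14 i \sqrt{6935}}} = \frac{15920}{194 \frac{1}{\frac{14}{73} i \sqrt{6935}}} = \frac{15920}{194 \left(- \frac{i \sqrt{6935}}{1330}\right)} = \frac{15920}{\left(- \frac{97}{665}\right) i \sqrt{6935}} = 15920 \frac{7 i \sqrt{6935}}{7081} = \frac{111440 i \sqrt{6935}}{7081}$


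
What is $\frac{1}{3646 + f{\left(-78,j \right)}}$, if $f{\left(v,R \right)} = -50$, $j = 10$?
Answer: $\frac{1}{3596} \approx 0.00027809$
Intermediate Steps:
$\frac{1}{3646 + f{\left(-78,j \right)}} = \frac{1}{3646 - 50} = \frac{1}{3596}$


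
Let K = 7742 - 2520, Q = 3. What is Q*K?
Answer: 15666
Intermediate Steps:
K = 5222
Q*K = 3*5222 = 15666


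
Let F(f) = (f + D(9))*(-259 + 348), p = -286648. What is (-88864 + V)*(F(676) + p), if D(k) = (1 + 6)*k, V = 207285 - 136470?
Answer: 3986608973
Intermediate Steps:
V = 70815
D(k) = 7*k
F(f) = 5607 + 89*f (F(f) = (f + 7*9)*(-259 + 348) = (f + 63)*89 = (63 + f)*89 = 5607 + 89*f)
(-88864 + V)*(F(676) + p) = (-88864 + 70815)*((5607 + 89*676) - 286648) = -18049*((5607 + 60164) - 286648) = -18049*(65771 - 286648) = -18049*(-220877) = 3986608973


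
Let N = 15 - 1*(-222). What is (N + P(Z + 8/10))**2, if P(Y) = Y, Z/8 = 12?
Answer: 2785561/25 ≈ 1.1142e+5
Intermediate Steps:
Z = 96 (Z = 8*12 = 96)
N = 237 (N = 15 + 222 = 237)
(N + P(Z + 8/10))**2 = (237 + (96 + 8/10))**2 = (237 + (96 + 8*(1/10)))**2 = (237 + (96 + 4/5))**2 = (237 + 484/5)**2 = (1669/5)**2 = 2785561/25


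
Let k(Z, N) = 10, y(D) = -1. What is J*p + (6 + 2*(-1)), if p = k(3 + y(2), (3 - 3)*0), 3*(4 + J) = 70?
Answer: 592/3 ≈ 197.33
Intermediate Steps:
J = 58/3 (J = -4 + (1/3)*70 = -4 + 70/3 = 58/3 ≈ 19.333)
p = 10
J*p + (6 + 2*(-1)) = (58/3)*10 + (6 + 2*(-1)) = 580/3 + (6 - 2) = 580/3 + 4 = 592/3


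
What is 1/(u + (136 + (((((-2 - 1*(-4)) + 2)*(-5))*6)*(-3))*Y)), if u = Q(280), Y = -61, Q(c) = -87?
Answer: -1/21911 ≈ -4.5639e-5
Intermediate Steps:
u = -87
1/(u + (136 + (((((-2 - 1*(-4)) + 2)*(-5))*6)*(-3))*Y)) = 1/(-87 + (136 + (((((-2 - 1*(-4)) + 2)*(-5))*6)*(-3))*(-61))) = 1/(-87 + (136 + (((((-2 + 4) + 2)*(-5))*6)*(-3))*(-61))) = 1/(-87 + (136 + ((((2 + 2)*(-5))*6)*(-3))*(-61))) = 1/(-87 + (136 + (((4*(-5))*6)*(-3))*(-61))) = 1/(-87 + (136 + (-20*6*(-3))*(-61))) = 1/(-87 + (136 - 120*(-3)*(-61))) = 1/(-87 + (136 + 360*(-61))) = 1/(-87 + (136 - 21960)) = 1/(-87 - 21824) = 1/(-21911) = -1/21911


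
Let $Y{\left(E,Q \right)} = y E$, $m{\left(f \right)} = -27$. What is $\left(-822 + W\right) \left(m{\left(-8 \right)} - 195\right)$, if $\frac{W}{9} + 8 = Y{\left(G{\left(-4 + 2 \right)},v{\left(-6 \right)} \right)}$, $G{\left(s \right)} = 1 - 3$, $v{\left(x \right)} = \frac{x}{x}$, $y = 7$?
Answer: $226440$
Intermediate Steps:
$v{\left(x \right)} = 1$
$G{\left(s \right)} = -2$
$Y{\left(E,Q \right)} = 7 E$
$W = -198$ ($W = -72 + 9 \cdot 7 \left(-2\right) = -72 + 9 \left(-14\right) = -72 - 126 = -198$)
$\left(-822 + W\right) \left(m{\left(-8 \right)} - 195\right) = \left(-822 - 198\right) \left(-27 - 195\right) = - 1020 \left(-27 - 195\right) = \left(-1020\right) \left(-222\right) = 226440$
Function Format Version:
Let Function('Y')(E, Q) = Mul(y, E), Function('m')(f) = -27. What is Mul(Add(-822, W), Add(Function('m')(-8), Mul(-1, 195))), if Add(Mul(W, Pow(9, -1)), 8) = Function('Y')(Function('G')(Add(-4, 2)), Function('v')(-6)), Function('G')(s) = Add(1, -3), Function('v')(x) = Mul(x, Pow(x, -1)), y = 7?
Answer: 226440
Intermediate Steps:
Function('v')(x) = 1
Function('G')(s) = -2
Function('Y')(E, Q) = Mul(7, E)
W = -198 (W = Add(-72, Mul(9, Mul(7, -2))) = Add(-72, Mul(9, -14)) = Add(-72, -126) = -198)
Mul(Add(-822, W), Add(Function('m')(-8), Mul(-1, 195))) = Mul(Add(-822, -198), Add(-27, Mul(-1, 195))) = Mul(-1020, Add(-27, -195)) = Mul(-1020, -222) = 226440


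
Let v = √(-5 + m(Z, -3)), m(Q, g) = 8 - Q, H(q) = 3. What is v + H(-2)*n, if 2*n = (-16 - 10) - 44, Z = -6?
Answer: -102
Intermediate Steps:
n = -35 (n = ((-16 - 10) - 44)/2 = (-26 - 44)/2 = (½)*(-70) = -35)
v = 3 (v = √(-5 + (8 - 1*(-6))) = √(-5 + (8 + 6)) = √(-5 + 14) = √9 = 3)
v + H(-2)*n = 3 + 3*(-35) = 3 - 105 = -102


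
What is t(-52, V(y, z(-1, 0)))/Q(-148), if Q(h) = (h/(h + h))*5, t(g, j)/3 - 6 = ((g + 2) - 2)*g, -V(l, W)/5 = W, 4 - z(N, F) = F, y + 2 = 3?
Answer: 3252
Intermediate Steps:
y = 1 (y = -2 + 3 = 1)
z(N, F) = 4 - F
V(l, W) = -5*W
t(g, j) = 18 + 3*g² (t(g, j) = 18 + 3*(((g + 2) - 2)*g) = 18 + 3*(((2 + g) - 2)*g) = 18 + 3*(g*g) = 18 + 3*g²)
Q(h) = 5/2 (Q(h) = (h/((2*h)))*5 = ((1/(2*h))*h)*5 = (½)*5 = 5/2)
t(-52, V(y, z(-1, 0)))/Q(-148) = (18 + 3*(-52)²)/(5/2) = (18 + 3*2704)*(⅖) = (18 + 8112)*(⅖) = 8130*(⅖) = 3252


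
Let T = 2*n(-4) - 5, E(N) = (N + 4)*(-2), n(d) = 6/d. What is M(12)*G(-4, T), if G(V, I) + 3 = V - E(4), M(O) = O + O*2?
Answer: 324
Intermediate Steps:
E(N) = -8 - 2*N (E(N) = (4 + N)*(-2) = -8 - 2*N)
M(O) = 3*O (M(O) = O + 2*O = 3*O)
T = -8 (T = 2*(6/(-4)) - 5 = 2*(6*(-¼)) - 5 = 2*(-3/2) - 5 = -3 - 5 = -8)
G(V, I) = 13 + V (G(V, I) = -3 + (V - (-8 - 2*4)) = -3 + (V - (-8 - 8)) = -3 + (V - 1*(-16)) = -3 + (V + 16) = -3 + (16 + V) = 13 + V)
M(12)*G(-4, T) = (3*12)*(13 - 4) = 36*9 = 324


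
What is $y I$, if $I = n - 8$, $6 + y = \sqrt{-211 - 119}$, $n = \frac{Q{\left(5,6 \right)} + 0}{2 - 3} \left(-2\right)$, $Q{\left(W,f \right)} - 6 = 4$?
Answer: $-72 + 12 i \sqrt{330} \approx -72.0 + 217.99 i$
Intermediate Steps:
$Q{\left(W,f \right)} = 10$ ($Q{\left(W,f \right)} = 6 + 4 = 10$)
$n = 20$ ($n = \frac{10 + 0}{2 - 3} \left(-2\right) = \frac{10}{-1} \left(-2\right) = 10 \left(-1\right) \left(-2\right) = \left(-10\right) \left(-2\right) = 20$)
$y = -6 + i \sqrt{330}$ ($y = -6 + \sqrt{-211 - 119} = -6 + \sqrt{-330} = -6 + i \sqrt{330} \approx -6.0 + 18.166 i$)
$I = 12$ ($I = 20 - 8 = 12$)
$y I = \left(-6 + i \sqrt{330}\right) 12 = -72 + 12 i \sqrt{330}$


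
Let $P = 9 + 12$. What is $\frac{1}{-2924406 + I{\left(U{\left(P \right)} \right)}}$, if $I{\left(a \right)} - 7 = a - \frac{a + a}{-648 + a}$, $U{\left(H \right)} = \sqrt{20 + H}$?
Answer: $- \frac{1227846937255}{3590714355204463208} - \frac{421159 \sqrt{41}}{3590714355204463208} \approx -3.4195 \cdot 10^{-7}$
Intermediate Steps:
$P = 21$
$I{\left(a \right)} = 7 + a - \frac{2 a}{-648 + a}$ ($I{\left(a \right)} = 7 + \left(a - \frac{a + a}{-648 + a}\right) = 7 + \left(a - \frac{2 a}{-648 + a}\right) = 7 + a - \frac{2 a}{-648 + a}$)
$\frac{1}{-2924406 + I{\left(U{\left(P \right)} \right)}} = \frac{1}{-2924406 + \frac{-4536 + \left(\sqrt{20 + 21}\right)^{2} - 643 \sqrt{20 + 21}}{-648 + \sqrt{20 + 21}}} = \frac{1}{-2924406 + \frac{-4536 + \left(\sqrt{41}\right)^{2} - 643 \sqrt{41}}{-648 + \sqrt{41}}} = \frac{1}{-2924406 + \frac{-4536 + 41 - 643 \sqrt{41}}{-648 + \sqrt{41}}} = \frac{1}{-2924406 + \frac{-4495 - 643 \sqrt{41}}{-648 + \sqrt{41}}}$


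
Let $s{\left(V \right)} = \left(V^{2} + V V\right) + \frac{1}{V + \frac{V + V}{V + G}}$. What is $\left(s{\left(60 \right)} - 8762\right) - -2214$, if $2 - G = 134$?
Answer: $\frac{114103}{175} \approx 652.02$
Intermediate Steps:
$G = -132$ ($G = 2 - 134 = -132$)
$s{\left(V \right)} = \frac{1}{V + \frac{2 V}{-132 + V}} + 2 V^{2}$ ($s{\left(V \right)} = \left(V^{2} + V V\right) + \frac{1}{V + \frac{V + V}{V - 132}} = \left(V^{2} + V^{2}\right) + \frac{1}{V + \frac{2 V}{-132 + V}} = 2 V^{2} + \frac{1}{V + \frac{2 V}{-132 + V}} = \frac{1}{V + \frac{2 V}{-132 + V}} + 2 V^{2}$)
$\left(s{\left(60 \right)} - 8762\right) - -2214 = \left(\frac{-132 + 60 - 260 \cdot 60^{3} + 2 \cdot 60^{4}}{60 \left(-130 + 60\right)} - 8762\right) - -2214 = \left(\frac{-132 + 60 - 56160000 + 2 \cdot 12960000}{60 \left(-70\right)} - 8762\right) + 2214 = \left(\frac{1}{60} \left(- \frac{1}{70}\right) \left(-132 + 60 - 56160000 + 25920000\right) - 8762\right) + 2214 = \left(\frac{1}{60} \left(- \frac{1}{70}\right) \left(-30240072\right) - 8762\right) + 2214 = \left(\frac{1260003}{175} - 8762\right) + 2214 = - \frac{273347}{175} + 2214 = \frac{114103}{175}$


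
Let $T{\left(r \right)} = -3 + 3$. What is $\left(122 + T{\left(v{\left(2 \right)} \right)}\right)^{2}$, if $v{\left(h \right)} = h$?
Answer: $14884$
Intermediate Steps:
$T{\left(r \right)} = 0$
$\left(122 + T{\left(v{\left(2 \right)} \right)}\right)^{2} = \left(122 + 0\right)^{2} = 122^{2} = 14884$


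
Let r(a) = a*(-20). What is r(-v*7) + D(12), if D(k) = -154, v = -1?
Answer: -294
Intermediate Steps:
r(a) = -20*a
r(-v*7) + D(12) = -20*(-1*(-1))*7 - 154 = -20*7 - 154 = -140 - 154 = -294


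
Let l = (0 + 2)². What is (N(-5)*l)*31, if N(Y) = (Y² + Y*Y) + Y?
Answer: 5580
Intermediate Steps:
N(Y) = Y + 2*Y² (N(Y) = (Y² + Y²) + Y = 2*Y² + Y = Y + 2*Y²)
l = 4 (l = 2² = 4)
(N(-5)*l)*31 = (-5*(1 + 2*(-5))*4)*31 = (-5*(1 - 10)*4)*31 = (-5*(-9)*4)*31 = (45*4)*31 = 180*31 = 5580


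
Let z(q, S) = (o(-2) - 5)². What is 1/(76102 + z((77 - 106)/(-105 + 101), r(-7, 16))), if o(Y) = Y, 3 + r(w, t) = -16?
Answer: 1/76151 ≈ 1.3132e-5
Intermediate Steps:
r(w, t) = -19 (r(w, t) = -3 - 16 = -19)
z(q, S) = 49 (z(q, S) = (-2 - 5)² = (-7)² = 49)
1/(76102 + z((77 - 106)/(-105 + 101), r(-7, 16))) = 1/(76102 + 49) = 1/76151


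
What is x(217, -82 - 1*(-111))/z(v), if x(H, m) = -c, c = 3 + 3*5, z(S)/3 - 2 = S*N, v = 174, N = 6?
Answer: -3/523 ≈ -0.0057361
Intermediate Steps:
z(S) = 6 + 18*S (z(S) = 6 + 3*(S*6) = 6 + 3*(6*S) = 6 + 18*S)
c = 18 (c = 3 + 15 = 18)
x(H, m) = -18 (x(H, m) = -1*18 = -18)
x(217, -82 - 1*(-111))/z(v) = -18/(6 + 18*174) = -18/(6 + 3132) = -18/3138 = -18*1/3138 = -3/523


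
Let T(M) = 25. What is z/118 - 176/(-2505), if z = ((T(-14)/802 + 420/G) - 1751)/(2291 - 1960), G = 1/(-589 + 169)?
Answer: -352393963069/78467912580 ≈ -4.4909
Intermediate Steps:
G = -1/420 (G = 1/(-420) = -1/420 ≈ -0.0023810)
z = -142877077/265462 (z = ((25/802 + 420/(-1/420)) - 1751)/(2291 - 1960) = ((25*(1/802) + 420*(-420)) - 1751)/331 = ((25/802 - 176400) - 1751)*(1/331) = (-141472775/802 - 1751)*(1/331) = -142877077/802*1/331 = -142877077/265462 ≈ -538.22)
z/118 - 176/(-2505) = -142877077/265462/118 - 176/(-2505) = -142877077/265462*1/118 - 176*(-1/2505) = -142877077/31324516 + 176/2505 = -352393963069/78467912580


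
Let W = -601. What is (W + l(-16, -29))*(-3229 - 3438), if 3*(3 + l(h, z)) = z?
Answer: 12273947/3 ≈ 4.0913e+6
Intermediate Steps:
l(h, z) = -3 + z/3
(W + l(-16, -29))*(-3229 - 3438) = (-601 + (-3 + (⅓)*(-29)))*(-3229 - 3438) = (-601 + (-3 - 29/3))*(-6667) = (-601 - 38/3)*(-6667) = -1841/3*(-6667) = 12273947/3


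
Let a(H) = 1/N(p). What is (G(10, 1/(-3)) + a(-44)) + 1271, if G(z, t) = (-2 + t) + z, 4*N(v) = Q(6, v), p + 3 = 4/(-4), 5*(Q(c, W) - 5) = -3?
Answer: 42226/33 ≈ 1279.6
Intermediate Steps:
Q(c, W) = 22/5 (Q(c, W) = 5 + (⅕)*(-3) = 5 - ⅗ = 22/5)
p = -4 (p = -3 + 4/(-4) = -3 + 4*(-¼) = -3 - 1 = -4)
N(v) = 11/10 (N(v) = (¼)*(22/5) = 11/10)
G(z, t) = -2 + t + z
a(H) = 10/11 (a(H) = 1/(11/10) = 10/11)
(G(10, 1/(-3)) + a(-44)) + 1271 = ((-2 + 1/(-3) + 10) + 10/11) + 1271 = ((-2 - ⅓ + 10) + 10/11) + 1271 = (23/3 + 10/11) + 1271 = 283/33 + 1271 = 42226/33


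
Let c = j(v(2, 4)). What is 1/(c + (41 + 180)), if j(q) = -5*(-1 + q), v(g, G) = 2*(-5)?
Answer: 1/276 ≈ 0.0036232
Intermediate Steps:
v(g, G) = -10
j(q) = 5 - 5*q
c = 55 (c = 5 - 5*(-10) = 5 + 50 = 55)
1/(c + (41 + 180)) = 1/(55 + (41 + 180)) = 1/(55 + 221) = 1/276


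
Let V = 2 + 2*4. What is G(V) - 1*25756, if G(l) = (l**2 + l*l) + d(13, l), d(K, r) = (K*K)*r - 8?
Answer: -23874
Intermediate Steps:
V = 10 (V = 2 + 8 = 10)
d(K, r) = -8 + r*K**2 (d(K, r) = K**2*r - 8 = r*K**2 - 8 = -8 + r*K**2)
G(l) = -8 + 2*l**2 + 169*l (G(l) = (l**2 + l*l) + (-8 + l*13**2) = (l**2 + l**2) + (-8 + l*169) = 2*l**2 + (-8 + 169*l) = -8 + 2*l**2 + 169*l)
G(V) - 1*25756 = (-8 + 2*10**2 + 169*10) - 1*25756 = (-8 + 2*100 + 1690) - 25756 = (-8 + 200 + 1690) - 25756 = 1882 - 25756 = -23874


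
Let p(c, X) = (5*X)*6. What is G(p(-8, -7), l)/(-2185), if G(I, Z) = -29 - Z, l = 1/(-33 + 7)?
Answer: 753/56810 ≈ 0.013255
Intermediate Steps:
p(c, X) = 30*X
l = -1/26 (l = 1/(-26) = -1/26 ≈ -0.038462)
G(p(-8, -7), l)/(-2185) = (-29 - 1*(-1/26))/(-2185) = (-29 + 1/26)*(-1/2185) = -753/26*(-1/2185) = 753/56810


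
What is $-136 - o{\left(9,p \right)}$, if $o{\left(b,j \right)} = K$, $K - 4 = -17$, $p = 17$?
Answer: $-123$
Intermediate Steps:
$K = -13$ ($K = 4 - 17 = -13$)
$o{\left(b,j \right)} = -13$
$-136 - o{\left(9,p \right)} = -136 - -13 = -136 + 13 = -123$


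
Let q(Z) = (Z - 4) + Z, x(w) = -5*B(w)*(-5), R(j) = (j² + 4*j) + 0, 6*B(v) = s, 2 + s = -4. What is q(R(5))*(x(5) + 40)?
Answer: 1290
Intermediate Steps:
s = -6 (s = -2 - 4 = -6)
B(v) = -1 (B(v) = (⅙)*(-6) = -1)
R(j) = j² + 4*j
x(w) = -25 (x(w) = -5*(-1)*(-5) = 5*(-5) = -25)
q(Z) = -4 + 2*Z (q(Z) = (-4 + Z) + Z = -4 + 2*Z)
q(R(5))*(x(5) + 40) = (-4 + 2*(5*(4 + 5)))*(-25 + 40) = (-4 + 2*(5*9))*15 = (-4 + 2*45)*15 = (-4 + 90)*15 = 86*15 = 1290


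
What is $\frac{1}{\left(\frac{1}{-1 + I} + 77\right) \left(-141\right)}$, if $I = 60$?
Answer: $- \frac{59}{640704} \approx -9.2086 \cdot 10^{-5}$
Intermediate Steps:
$\frac{1}{\left(\frac{1}{-1 + I} + 77\right) \left(-141\right)} = \frac{1}{\left(\frac{1}{-1 + 60} + 77\right) \left(-141\right)} = \frac{1}{\left(\frac{1}{59} + 77\right) \left(-141\right)} = \frac{1}{\frac{4544}{59} \left(-141\right)} = \frac{1}{- \frac{640704}{59}} = - \frac{59}{640704}$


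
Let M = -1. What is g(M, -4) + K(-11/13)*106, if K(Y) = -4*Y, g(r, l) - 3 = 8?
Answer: 4807/13 ≈ 369.77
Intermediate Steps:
g(r, l) = 11 (g(r, l) = 3 + 8 = 11)
g(M, -4) + K(-11/13)*106 = 11 - (-44)/13*106 = 11 - 4*(-11/13)*106 = 11 + (44/13)*106 = 11 + 4664/13 = 4807/13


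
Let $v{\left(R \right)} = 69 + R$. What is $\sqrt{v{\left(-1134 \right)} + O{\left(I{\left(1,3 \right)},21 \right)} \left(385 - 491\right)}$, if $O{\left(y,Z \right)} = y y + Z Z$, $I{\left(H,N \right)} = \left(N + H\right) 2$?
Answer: $i \sqrt{54595} \approx 233.66 i$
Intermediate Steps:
$I{\left(H,N \right)} = 2 H + 2 N$ ($I{\left(H,N \right)} = \left(H + N\right) 2 = 2 H + 2 N$)
$O{\left(y,Z \right)} = Z^{2} + y^{2}$ ($O{\left(y,Z \right)} = y^{2} + Z^{2} = Z^{2} + y^{2}$)
$\sqrt{v{\left(-1134 \right)} + O{\left(I{\left(1,3 \right)},21 \right)} \left(385 - 491\right)} = \sqrt{\left(69 - 1134\right) + \left(21^{2} + \left(2 \cdot 1 + 2 \cdot 3\right)^{2}\right) \left(385 - 491\right)} = \sqrt{-1065 + \left(441 + \left(2 + 6\right)^{2}\right) \left(-106\right)} = \sqrt{-1065 + \left(441 + 8^{2}\right) \left(-106\right)} = \sqrt{-1065 + \left(441 + 64\right) \left(-106\right)} = \sqrt{-1065 + 505 \left(-106\right)} = \sqrt{-1065 - 53530} = \sqrt{-54595} = i \sqrt{54595}$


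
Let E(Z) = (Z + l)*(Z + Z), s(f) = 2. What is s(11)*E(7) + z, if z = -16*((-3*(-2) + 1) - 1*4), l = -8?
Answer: -76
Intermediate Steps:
E(Z) = 2*Z*(-8 + Z) (E(Z) = (Z - 8)*(Z + Z) = (-8 + Z)*(2*Z) = 2*Z*(-8 + Z))
z = -48 (z = -16*((6 + 1) - 4) = -16*(7 - 4) = -16*3 = -48)
s(11)*E(7) + z = 2*(2*7*(-8 + 7)) - 48 = 2*(2*7*(-1)) - 48 = 2*(-14) - 48 = -28 - 48 = -76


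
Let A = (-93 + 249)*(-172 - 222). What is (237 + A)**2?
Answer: 3748745529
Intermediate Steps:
A = -61464 (A = 156*(-394) = -61464)
(237 + A)**2 = (237 - 61464)**2 = (-61227)**2 = 3748745529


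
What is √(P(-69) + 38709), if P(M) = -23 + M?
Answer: 23*√73 ≈ 196.51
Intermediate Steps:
√(P(-69) + 38709) = √((-23 - 69) + 38709) = √(-92 + 38709) = √38617 = 23*√73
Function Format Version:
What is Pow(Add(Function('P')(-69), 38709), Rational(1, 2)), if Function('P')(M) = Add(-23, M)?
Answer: Mul(23, Pow(73, Rational(1, 2))) ≈ 196.51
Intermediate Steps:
Pow(Add(Function('P')(-69), 38709), Rational(1, 2)) = Pow(Add(Add(-23, -69), 38709), Rational(1, 2)) = Pow(Add(-92, 38709), Rational(1, 2)) = Pow(38617, Rational(1, 2)) = Mul(23, Pow(73, Rational(1, 2)))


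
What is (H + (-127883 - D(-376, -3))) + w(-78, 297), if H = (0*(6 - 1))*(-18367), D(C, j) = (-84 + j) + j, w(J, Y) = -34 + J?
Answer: -127905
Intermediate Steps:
D(C, j) = -84 + 2*j
H = 0 (H = (0*5)*(-18367) = 0*(-18367) = 0)
(H + (-127883 - D(-376, -3))) + w(-78, 297) = (0 + (-127883 - (-84 + 2*(-3)))) + (-34 - 78) = (0 + (-127883 - (-84 - 6))) - 112 = (0 + (-127883 - 1*(-90))) - 112 = (0 + (-127883 + 90)) - 112 = (0 - 127793) - 112 = -127793 - 112 = -127905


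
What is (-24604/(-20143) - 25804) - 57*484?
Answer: -1075450452/20143 ≈ -53391.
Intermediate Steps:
(-24604/(-20143) - 25804) - 57*484 = (-24604*(-1/20143) - 25804) - 27588 = (24604/20143 - 25804) - 27588 = -519745368/20143 - 27588 = -1075450452/20143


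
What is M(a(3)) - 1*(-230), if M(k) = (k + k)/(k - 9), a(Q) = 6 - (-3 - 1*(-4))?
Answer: 455/2 ≈ 227.50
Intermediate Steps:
a(Q) = 5 (a(Q) = 6 - (-3 + 4) = 6 - 1*1 = 6 - 1 = 5)
M(k) = 2*k/(-9 + k) (M(k) = (2*k)/(-9 + k) = 2*k/(-9 + k))
M(a(3)) - 1*(-230) = 2*5/(-9 + 5) - 1*(-230) = 2*5/(-4) + 230 = 2*5*(-¼) + 230 = -5/2 + 230 = 455/2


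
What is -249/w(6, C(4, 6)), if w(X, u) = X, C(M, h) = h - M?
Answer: -83/2 ≈ -41.500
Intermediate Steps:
-249/w(6, C(4, 6)) = -249/6 = -249*⅙ = -83/2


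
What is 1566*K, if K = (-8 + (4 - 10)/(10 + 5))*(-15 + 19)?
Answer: -263088/5 ≈ -52618.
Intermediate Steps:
K = -168/5 (K = (-8 - 6/15)*4 = (-8 - 6*1/15)*4 = (-8 - 2/5)*4 = -42/5*4 = -168/5 ≈ -33.600)
1566*K = 1566*(-168/5) = -263088/5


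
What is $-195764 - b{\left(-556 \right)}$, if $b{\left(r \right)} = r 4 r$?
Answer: $-1432308$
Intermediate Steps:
$b{\left(r \right)} = 4 r^{2}$ ($b{\left(r \right)} = 4 r r = 4 r^{2}$)
$-195764 - b{\left(-556 \right)} = -195764 - 4 \left(-556\right)^{2} = -195764 - 4 \cdot 309136 = -195764 - 1236544 = -1432308$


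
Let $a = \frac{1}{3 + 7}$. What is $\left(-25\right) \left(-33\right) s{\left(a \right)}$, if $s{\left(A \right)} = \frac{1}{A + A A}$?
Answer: $7500$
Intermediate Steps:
$a = \frac{1}{10} \approx 0.1$
$s{\left(A \right)} = \frac{1}{A + A^{2}}$
$\left(-25\right) \left(-33\right) s{\left(a \right)} = \left(-25\right) \left(-33\right) \frac{\frac{1}{\frac{1}{10}}}{1 + \frac{1}{10}} = 825 \frac{10}{\frac{11}{10}} = 825 \cdot 10 \cdot \frac{10}{11} = 825 \cdot \frac{100}{11} = 7500$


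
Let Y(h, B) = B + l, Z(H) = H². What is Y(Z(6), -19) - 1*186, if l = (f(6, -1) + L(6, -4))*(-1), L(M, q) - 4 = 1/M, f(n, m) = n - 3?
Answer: -1273/6 ≈ -212.17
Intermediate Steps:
f(n, m) = -3 + n
L(M, q) = 4 + 1/M
l = -43/6 (l = ((-3 + 6) + (4 + 1/6))*(-1) = (3 + (4 + ⅙))*(-1) = (3 + 25/6)*(-1) = (43/6)*(-1) = -43/6 ≈ -7.1667)
Y(h, B) = -43/6 + B (Y(h, B) = B - 43/6 = -43/6 + B)
Y(Z(6), -19) - 1*186 = (-43/6 - 19) - 1*186 = -157/6 - 186 = -1273/6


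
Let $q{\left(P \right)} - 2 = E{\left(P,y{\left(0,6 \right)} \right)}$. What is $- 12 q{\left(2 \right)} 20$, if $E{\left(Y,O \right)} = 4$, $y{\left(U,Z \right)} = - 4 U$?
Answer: $-1440$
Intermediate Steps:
$q{\left(P \right)} = 6$ ($q{\left(P \right)} = 2 + 4 = 6$)
$- 12 q{\left(2 \right)} 20 = \left(-12\right) 6 \cdot 20 = \left(-72\right) 20 = -1440$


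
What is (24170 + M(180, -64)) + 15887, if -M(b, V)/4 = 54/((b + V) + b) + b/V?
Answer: 5929993/148 ≈ 40068.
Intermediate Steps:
M(b, V) = -216/(V + 2*b) - 4*b/V (M(b, V) = -4*(54/((b + V) + b) + b/V) = -4*(54/((V + b) + b) + b/V) = -4*(54/(V + 2*b) + b/V) = -216/(V + 2*b) - 4*b/V)
(24170 + M(180, -64)) + 15887 = (24170 + 4*(-54*(-64) - 2*180² - 1*(-64)*180)/(-64*(-64 + 2*180))) + 15887 = (24170 + 4*(-1/64)*(3456 - 2*32400 + 11520)/(-64 + 360)) + 15887 = (24170 + 4*(-1/64)*(3456 - 64800 + 11520)/296) + 15887 = (24170 + 4*(-1/64)*(1/296)*(-49824)) + 15887 = (24170 + 1557/148) + 15887 = 3578717/148 + 15887 = 5929993/148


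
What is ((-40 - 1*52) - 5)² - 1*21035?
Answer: -11626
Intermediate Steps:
((-40 - 1*52) - 5)² - 1*21035 = ((-40 - 52) - 5)² - 21035 = (-92 - 5)² - 21035 = (-97)² - 21035 = 9409 - 21035 = -11626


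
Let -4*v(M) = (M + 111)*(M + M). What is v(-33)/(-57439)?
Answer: -1287/57439 ≈ -0.022406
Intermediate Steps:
v(M) = -M*(111 + M)/2 (v(M) = -(M + 111)*(M + M)/4 = -(111 + M)*2*M/4 = -M*(111 + M)/2)
v(-33)/(-57439) = -½*(-33)*(111 - 33)/(-57439) = -½*(-33)*78*(-1/57439) = 1287*(-1/57439) = -1287/57439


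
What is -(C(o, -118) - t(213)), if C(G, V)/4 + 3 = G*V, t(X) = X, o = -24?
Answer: -11103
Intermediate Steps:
C(G, V) = -12 + 4*G*V (C(G, V) = -12 + 4*(G*V) = -12 + 4*G*V)
-(C(o, -118) - t(213)) = -((-12 + 4*(-24)*(-118)) - 1*213) = -((-12 + 11328) - 213) = -(11316 - 213) = -1*11103 = -11103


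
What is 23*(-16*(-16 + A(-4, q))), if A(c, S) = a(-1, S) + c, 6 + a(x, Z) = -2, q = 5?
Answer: 10304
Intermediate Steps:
a(x, Z) = -8 (a(x, Z) = -6 - 2 = -8)
A(c, S) = -8 + c
23*(-16*(-16 + A(-4, q))) = 23*(-16*(-16 + (-8 - 4))) = 23*(-16*(-16 - 12)) = 23*(-16*(-28)) = 23*448 = 10304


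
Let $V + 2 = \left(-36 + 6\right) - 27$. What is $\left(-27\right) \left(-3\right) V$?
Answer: $-4779$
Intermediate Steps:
$V = -59$ ($V = -2 + \left(\left(-36 + 6\right) - 27\right) = -2 - 57 = -59$)
$\left(-27\right) \left(-3\right) V = \left(-27\right) \left(-3\right) \left(-59\right) = 81 \left(-59\right) = -4779$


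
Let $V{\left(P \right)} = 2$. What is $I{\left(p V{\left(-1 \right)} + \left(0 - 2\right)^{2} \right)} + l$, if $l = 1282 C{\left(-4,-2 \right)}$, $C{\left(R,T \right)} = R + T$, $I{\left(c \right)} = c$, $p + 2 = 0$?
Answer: $-7692$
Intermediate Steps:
$p = -2$ ($p = -2 + 0 = -2$)
$l = -7692$ ($l = 1282 \left(-4 - 2\right) = 1282 \left(-6\right) = -7692$)
$I{\left(p V{\left(-1 \right)} + \left(0 - 2\right)^{2} \right)} + l = \left(\left(-2\right) 2 + \left(0 - 2\right)^{2}\right) - 7692 = \left(-4 + \left(-2\right)^{2}\right) - 7692 = \left(-4 + 4\right) - 7692 = 0 - 7692 = -7692$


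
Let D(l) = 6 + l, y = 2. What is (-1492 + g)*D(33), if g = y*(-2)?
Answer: -58344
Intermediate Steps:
g = -4 (g = 2*(-2) = -4)
(-1492 + g)*D(33) = (-1492 - 4)*(6 + 33) = -1496*39 = -58344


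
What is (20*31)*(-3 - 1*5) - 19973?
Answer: -24933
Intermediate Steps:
(20*31)*(-3 - 1*5) - 19973 = 620*(-3 - 5) - 19973 = 620*(-8) - 19973 = -4960 - 19973 = -24933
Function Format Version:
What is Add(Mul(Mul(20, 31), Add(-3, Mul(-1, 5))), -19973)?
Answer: -24933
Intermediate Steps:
Add(Mul(Mul(20, 31), Add(-3, Mul(-1, 5))), -19973) = Add(Mul(620, Add(-3, -5)), -19973) = Add(Mul(620, -8), -19973) = Add(-4960, -19973) = -24933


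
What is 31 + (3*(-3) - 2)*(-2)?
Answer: 53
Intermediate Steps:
31 + (3*(-3) - 2)*(-2) = 31 + (-9 - 2)*(-2) = 31 - 11*(-2) = 31 + 22 = 53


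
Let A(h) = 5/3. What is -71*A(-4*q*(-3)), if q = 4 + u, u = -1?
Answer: -355/3 ≈ -118.33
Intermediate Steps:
q = 3 (q = 4 - 1 = 3)
A(h) = 5/3 (A(h) = 5*(⅓) = 5/3)
-71*A(-4*q*(-3)) = -71*5/3 = -355/3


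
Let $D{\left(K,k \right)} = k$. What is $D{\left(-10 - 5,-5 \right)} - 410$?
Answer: $-415$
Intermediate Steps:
$D{\left(-10 - 5,-5 \right)} - 410 = -5 - 410 = -415$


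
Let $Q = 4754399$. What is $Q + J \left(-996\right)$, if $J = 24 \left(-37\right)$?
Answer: $5638847$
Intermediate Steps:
$J = -888$
$Q + J \left(-996\right) = 4754399 - -884448 = 4754399 + 884448 = 5638847$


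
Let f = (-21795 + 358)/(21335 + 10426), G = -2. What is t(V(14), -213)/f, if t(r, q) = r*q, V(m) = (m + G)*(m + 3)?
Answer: 81181116/1261 ≈ 64378.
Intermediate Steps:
V(m) = (-2 + m)*(3 + m) (V(m) = (m - 2)*(m + 3) = (-2 + m)*(3 + m))
t(r, q) = q*r
f = -21437/31761 ≈ -0.67495
t(V(14), -213)/f = (-213*(-6 + 14 + 14**2))/(-21437/31761) = -213*(-6 + 14 + 196)*(-31761/21437) = -213*204*(-31761/21437) = -43452*(-31761/21437) = 81181116/1261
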